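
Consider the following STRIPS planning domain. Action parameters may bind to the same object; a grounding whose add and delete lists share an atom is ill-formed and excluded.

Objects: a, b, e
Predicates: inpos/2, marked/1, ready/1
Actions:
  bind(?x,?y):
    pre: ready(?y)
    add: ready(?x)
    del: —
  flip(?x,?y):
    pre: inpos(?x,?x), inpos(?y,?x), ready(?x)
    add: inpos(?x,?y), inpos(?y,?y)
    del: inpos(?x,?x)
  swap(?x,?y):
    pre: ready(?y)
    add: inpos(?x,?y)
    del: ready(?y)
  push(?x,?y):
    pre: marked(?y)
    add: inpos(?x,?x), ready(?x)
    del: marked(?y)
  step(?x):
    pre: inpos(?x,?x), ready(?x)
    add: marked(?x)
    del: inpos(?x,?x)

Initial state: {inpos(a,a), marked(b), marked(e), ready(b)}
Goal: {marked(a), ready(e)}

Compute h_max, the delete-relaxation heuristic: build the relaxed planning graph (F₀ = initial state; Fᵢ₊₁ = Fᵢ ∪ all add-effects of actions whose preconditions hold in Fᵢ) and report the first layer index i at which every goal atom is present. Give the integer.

2

F0 = init (4 atoms)
F1 = F0 ∪ {inpos(a,b), inpos(b,b), inpos(e,b), inpos(e,e), ready(a), ready(e)}  (10 atoms)
F2 = F1 ∪ {inpos(a,e), inpos(b,a), inpos(b,e), inpos(e,a), marked(a)}  (15 atoms)
goal ⊆ F2  ⇒  h_max = 2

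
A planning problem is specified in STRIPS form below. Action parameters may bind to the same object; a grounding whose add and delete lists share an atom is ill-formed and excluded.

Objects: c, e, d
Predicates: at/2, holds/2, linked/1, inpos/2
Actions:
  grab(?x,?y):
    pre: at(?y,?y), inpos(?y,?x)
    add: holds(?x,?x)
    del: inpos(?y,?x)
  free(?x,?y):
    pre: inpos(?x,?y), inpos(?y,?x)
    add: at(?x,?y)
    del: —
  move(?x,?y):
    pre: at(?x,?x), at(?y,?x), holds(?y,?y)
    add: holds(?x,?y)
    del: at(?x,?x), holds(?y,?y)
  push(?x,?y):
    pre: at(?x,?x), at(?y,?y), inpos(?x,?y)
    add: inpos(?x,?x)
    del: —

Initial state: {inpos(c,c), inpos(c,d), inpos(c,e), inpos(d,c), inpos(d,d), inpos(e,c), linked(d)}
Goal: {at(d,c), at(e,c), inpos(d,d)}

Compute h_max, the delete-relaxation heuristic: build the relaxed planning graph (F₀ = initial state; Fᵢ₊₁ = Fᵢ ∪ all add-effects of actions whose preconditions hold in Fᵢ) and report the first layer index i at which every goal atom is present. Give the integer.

F0 = init (7 atoms)
F1 = F0 ∪ {at(c,c), at(c,d), at(c,e), at(d,c), at(d,d), at(e,c)}  (13 atoms)
goal ⊆ F1  ⇒  h_max = 1

1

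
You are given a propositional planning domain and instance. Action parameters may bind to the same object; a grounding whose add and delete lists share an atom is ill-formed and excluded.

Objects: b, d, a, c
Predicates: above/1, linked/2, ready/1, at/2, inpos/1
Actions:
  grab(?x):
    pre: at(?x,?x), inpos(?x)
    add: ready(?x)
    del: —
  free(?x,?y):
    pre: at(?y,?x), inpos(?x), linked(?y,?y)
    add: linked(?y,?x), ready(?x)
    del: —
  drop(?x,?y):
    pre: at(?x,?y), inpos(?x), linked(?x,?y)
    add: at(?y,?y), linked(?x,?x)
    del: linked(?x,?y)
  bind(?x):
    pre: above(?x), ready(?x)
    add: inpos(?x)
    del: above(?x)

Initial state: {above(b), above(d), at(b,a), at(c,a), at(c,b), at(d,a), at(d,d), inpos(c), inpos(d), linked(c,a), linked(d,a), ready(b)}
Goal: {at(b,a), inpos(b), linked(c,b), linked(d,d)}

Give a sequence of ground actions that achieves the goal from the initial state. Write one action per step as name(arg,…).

1. drop(d,a)  →  {above(b), above(d), at(a,a), at(b,a), at(c,a), at(c,b), at(d,a), at(d,d), inpos(c), inpos(d), linked(c,a), linked(d,d), ready(b)}
2. drop(c,a)  →  {above(b), above(d), at(a,a), at(b,a), at(c,a), at(c,b), at(d,a), at(d,d), inpos(c), inpos(d), linked(c,c), linked(d,d), ready(b)}
3. bind(b)  →  {above(d), at(a,a), at(b,a), at(c,a), at(c,b), at(d,a), at(d,d), inpos(b), inpos(c), inpos(d), linked(c,c), linked(d,d), ready(b)}
4. free(b,c)  →  {above(d), at(a,a), at(b,a), at(c,a), at(c,b), at(d,a), at(d,d), inpos(b), inpos(c), inpos(d), linked(c,b), linked(c,c), linked(d,d), ready(b)}

drop(d,a); drop(c,a); bind(b); free(b,c)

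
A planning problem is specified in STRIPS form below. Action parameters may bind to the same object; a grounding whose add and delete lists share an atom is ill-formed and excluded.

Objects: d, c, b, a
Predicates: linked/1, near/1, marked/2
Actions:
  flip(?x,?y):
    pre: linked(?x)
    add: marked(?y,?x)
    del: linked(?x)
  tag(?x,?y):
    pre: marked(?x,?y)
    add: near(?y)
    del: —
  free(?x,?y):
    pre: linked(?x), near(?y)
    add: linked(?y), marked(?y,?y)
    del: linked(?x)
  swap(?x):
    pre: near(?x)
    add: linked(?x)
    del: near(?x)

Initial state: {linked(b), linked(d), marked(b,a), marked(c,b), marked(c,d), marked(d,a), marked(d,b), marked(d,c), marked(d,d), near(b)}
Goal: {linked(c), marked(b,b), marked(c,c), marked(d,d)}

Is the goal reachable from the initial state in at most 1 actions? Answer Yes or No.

No

1. flip(b,b)  →  {linked(d), marked(b,a), marked(b,b), marked(c,b), marked(c,d), marked(d,a), marked(d,b), marked(d,c), marked(d,d), near(b)}
2. tag(d,c)  →  {linked(d), marked(b,a), marked(b,b), marked(c,b), marked(c,d), marked(d,a), marked(d,b), marked(d,c), marked(d,d), near(b), near(c)}
3. free(d,c)  →  {linked(c), marked(b,a), marked(b,b), marked(c,b), marked(c,c), marked(c,d), marked(d,a), marked(d,b), marked(d,c), marked(d,d), near(b), near(c)}
optimal plan length = 3; 3 > 1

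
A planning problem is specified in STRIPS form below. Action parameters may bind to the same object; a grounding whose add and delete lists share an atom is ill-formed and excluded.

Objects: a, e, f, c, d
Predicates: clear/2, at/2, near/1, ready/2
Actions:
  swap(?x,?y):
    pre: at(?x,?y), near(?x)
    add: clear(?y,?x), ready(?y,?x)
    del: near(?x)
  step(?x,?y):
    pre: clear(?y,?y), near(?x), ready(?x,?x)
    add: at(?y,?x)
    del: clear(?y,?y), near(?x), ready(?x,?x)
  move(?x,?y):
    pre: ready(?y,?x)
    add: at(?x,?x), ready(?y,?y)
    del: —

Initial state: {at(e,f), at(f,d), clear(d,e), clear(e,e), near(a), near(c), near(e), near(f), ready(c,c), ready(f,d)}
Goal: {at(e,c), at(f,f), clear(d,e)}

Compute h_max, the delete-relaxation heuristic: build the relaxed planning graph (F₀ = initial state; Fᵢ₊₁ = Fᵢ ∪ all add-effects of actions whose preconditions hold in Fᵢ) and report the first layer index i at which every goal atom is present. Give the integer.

F0 = init (10 atoms)
F1 = F0 ∪ {at(c,c), at(d,d), at(e,c), clear(d,f), clear(f,e), ready(d,f), ready(f,e), ready(f,f)}  (18 atoms)
F2 = F1 ∪ {at(e,e), at(f,f), clear(c,c), clear(c,e), ready(c,e), ready(d,d)}  (24 atoms)
goal ⊆ F2  ⇒  h_max = 2

2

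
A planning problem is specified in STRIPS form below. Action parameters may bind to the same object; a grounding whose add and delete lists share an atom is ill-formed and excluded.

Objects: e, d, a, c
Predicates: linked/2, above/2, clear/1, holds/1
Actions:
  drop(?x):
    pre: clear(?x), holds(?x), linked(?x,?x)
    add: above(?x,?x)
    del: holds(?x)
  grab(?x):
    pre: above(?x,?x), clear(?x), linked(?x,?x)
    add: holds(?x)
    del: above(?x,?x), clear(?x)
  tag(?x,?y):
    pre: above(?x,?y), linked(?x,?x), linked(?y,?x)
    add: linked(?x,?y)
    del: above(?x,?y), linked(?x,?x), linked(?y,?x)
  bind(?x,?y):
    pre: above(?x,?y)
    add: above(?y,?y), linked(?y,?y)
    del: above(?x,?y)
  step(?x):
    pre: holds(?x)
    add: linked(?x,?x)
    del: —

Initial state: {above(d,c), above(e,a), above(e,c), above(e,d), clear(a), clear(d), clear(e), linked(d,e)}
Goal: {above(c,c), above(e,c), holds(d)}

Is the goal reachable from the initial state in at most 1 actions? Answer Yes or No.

1. bind(e,d)  →  {above(d,c), above(d,d), above(e,a), above(e,c), clear(a), clear(d), clear(e), linked(d,d), linked(d,e)}
2. grab(d)  →  {above(d,c), above(e,a), above(e,c), clear(a), clear(e), holds(d), linked(d,d), linked(d,e)}
3. bind(d,c)  →  {above(c,c), above(e,a), above(e,c), clear(a), clear(e), holds(d), linked(c,c), linked(d,d), linked(d,e)}
optimal plan length = 3; 3 > 1

No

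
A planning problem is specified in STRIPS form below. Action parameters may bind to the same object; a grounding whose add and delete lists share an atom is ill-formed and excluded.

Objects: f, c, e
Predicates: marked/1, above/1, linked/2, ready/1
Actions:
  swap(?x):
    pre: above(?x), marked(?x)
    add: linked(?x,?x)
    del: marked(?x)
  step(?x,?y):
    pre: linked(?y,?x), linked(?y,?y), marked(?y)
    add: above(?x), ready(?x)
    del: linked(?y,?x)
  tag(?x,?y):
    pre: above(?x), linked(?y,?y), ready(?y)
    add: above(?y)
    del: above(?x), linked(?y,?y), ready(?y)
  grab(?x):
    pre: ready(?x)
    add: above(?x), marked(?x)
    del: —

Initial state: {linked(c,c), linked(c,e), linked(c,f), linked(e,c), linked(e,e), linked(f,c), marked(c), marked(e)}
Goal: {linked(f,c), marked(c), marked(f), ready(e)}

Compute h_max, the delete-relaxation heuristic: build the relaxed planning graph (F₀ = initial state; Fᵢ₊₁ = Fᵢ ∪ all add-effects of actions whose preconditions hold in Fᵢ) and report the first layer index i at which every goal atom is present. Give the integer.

F0 = init (8 atoms)
F1 = F0 ∪ {above(c), above(e), above(f), ready(c), ready(e), ready(f)}  (14 atoms)
F2 = F1 ∪ {marked(f)}  (15 atoms)
goal ⊆ F2  ⇒  h_max = 2

2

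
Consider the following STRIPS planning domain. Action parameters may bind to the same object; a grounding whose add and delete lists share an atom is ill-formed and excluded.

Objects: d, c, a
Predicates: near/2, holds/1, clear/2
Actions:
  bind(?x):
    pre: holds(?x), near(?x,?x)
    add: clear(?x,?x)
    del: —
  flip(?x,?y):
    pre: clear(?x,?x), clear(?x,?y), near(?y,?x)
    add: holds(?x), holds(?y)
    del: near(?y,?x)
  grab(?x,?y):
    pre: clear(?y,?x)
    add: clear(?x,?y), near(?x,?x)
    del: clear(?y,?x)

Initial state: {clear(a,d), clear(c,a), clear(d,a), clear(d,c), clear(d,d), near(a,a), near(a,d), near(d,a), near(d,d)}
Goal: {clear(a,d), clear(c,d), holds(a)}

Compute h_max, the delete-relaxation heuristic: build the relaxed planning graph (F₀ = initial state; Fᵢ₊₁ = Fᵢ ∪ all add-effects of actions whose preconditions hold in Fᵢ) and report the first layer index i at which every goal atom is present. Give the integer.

F0 = init (9 atoms)
F1 = F0 ∪ {clear(a,c), clear(c,d), holds(a), holds(d), near(c,c)}  (14 atoms)
goal ⊆ F1  ⇒  h_max = 1

1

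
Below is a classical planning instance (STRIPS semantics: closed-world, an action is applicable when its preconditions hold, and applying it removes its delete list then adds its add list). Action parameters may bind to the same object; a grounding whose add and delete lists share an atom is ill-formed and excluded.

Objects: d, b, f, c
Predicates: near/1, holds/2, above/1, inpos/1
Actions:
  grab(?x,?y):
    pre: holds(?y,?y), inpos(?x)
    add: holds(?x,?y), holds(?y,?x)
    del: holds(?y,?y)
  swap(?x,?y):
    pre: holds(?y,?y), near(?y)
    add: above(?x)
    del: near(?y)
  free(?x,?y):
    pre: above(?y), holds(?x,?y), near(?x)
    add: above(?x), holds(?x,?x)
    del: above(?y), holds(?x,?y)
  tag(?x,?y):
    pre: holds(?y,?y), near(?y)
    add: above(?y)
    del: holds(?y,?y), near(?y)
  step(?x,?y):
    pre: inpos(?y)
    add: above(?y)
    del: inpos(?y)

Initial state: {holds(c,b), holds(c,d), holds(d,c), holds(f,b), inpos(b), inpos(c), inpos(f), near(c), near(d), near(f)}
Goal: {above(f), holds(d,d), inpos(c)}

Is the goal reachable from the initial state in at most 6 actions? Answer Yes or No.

1. step(d,b)  →  {above(b), holds(c,b), holds(c,d), holds(d,c), holds(f,b), inpos(c), inpos(f), near(c), near(d), near(f)}
2. free(f,b)  →  {above(f), holds(c,b), holds(c,d), holds(d,c), holds(f,f), inpos(c), inpos(f), near(c), near(d), near(f)}
3. swap(c,f)  →  {above(c), above(f), holds(c,b), holds(c,d), holds(d,c), holds(f,f), inpos(c), inpos(f), near(c), near(d)}
4. free(d,c)  →  {above(d), above(f), holds(c,b), holds(c,d), holds(d,d), holds(f,f), inpos(c), inpos(f), near(c), near(d)}
optimal plan length = 4; 4 ≤ 6

Yes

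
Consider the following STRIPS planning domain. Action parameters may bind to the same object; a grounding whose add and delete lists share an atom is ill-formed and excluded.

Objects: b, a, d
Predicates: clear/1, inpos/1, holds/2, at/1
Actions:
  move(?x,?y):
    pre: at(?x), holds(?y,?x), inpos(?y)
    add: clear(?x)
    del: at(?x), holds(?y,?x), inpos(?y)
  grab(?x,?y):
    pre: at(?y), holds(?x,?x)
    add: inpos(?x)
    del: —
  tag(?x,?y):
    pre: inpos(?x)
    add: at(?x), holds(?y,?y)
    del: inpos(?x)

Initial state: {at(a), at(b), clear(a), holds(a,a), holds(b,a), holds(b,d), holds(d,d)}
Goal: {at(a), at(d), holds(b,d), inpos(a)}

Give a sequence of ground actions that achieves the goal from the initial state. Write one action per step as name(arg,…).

1. grab(a,b)  →  {at(a), at(b), clear(a), holds(a,a), holds(b,a), holds(b,d), holds(d,d), inpos(a)}
2. grab(d,b)  →  {at(a), at(b), clear(a), holds(a,a), holds(b,a), holds(b,d), holds(d,d), inpos(a), inpos(d)}
3. tag(d,b)  →  {at(a), at(b), at(d), clear(a), holds(a,a), holds(b,a), holds(b,b), holds(b,d), holds(d,d), inpos(a)}

grab(a,b); grab(d,b); tag(d,b)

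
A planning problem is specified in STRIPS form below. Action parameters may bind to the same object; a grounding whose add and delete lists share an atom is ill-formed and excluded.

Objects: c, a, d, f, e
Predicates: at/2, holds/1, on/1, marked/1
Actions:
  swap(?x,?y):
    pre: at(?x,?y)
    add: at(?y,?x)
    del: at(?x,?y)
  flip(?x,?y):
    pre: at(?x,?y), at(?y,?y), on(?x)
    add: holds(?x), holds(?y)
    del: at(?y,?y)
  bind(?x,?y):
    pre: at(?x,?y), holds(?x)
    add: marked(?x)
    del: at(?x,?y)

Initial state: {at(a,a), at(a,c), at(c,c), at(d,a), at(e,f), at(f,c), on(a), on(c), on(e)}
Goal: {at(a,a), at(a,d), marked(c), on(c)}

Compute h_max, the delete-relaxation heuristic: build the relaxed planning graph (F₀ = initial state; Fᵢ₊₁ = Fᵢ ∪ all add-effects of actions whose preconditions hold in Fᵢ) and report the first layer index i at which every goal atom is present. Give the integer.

F0 = init (9 atoms)
F1 = F0 ∪ {at(a,d), at(c,a), at(c,f), at(f,e), holds(a), holds(c)}  (15 atoms)
F2 = F1 ∪ {marked(a), marked(c)}  (17 atoms)
goal ⊆ F2  ⇒  h_max = 2

2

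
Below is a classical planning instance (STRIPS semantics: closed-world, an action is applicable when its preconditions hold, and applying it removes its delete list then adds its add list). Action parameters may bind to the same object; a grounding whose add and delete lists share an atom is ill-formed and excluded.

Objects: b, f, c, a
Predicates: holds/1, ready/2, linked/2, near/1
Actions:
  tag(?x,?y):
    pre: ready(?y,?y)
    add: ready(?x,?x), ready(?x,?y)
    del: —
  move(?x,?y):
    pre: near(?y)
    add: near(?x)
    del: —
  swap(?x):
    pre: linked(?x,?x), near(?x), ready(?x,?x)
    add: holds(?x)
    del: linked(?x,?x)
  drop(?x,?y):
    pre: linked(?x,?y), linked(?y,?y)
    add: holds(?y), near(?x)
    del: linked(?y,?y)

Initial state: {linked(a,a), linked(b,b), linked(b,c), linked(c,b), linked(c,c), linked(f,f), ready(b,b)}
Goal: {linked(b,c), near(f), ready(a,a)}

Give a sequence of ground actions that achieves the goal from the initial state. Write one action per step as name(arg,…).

tag(a,b); drop(f,f)

1. tag(a,b)  →  {linked(a,a), linked(b,b), linked(b,c), linked(c,b), linked(c,c), linked(f,f), ready(a,a), ready(a,b), ready(b,b)}
2. drop(f,f)  →  {holds(f), linked(a,a), linked(b,b), linked(b,c), linked(c,b), linked(c,c), near(f), ready(a,a), ready(a,b), ready(b,b)}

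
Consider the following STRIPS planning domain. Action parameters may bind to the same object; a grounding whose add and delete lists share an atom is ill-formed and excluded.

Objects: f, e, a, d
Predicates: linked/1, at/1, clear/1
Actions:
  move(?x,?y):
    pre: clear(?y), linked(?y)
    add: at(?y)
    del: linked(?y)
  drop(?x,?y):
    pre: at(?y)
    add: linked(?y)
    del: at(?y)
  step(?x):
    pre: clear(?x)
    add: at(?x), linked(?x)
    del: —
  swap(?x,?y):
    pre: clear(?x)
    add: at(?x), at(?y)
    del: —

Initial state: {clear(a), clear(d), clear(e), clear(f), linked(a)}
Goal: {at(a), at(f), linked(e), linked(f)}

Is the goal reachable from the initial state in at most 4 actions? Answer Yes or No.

1. move(f,a)  →  {at(a), clear(a), clear(d), clear(e), clear(f)}
2. step(f)  →  {at(a), at(f), clear(a), clear(d), clear(e), clear(f), linked(f)}
3. step(e)  →  {at(a), at(e), at(f), clear(a), clear(d), clear(e), clear(f), linked(e), linked(f)}
optimal plan length = 3; 3 ≤ 4

Yes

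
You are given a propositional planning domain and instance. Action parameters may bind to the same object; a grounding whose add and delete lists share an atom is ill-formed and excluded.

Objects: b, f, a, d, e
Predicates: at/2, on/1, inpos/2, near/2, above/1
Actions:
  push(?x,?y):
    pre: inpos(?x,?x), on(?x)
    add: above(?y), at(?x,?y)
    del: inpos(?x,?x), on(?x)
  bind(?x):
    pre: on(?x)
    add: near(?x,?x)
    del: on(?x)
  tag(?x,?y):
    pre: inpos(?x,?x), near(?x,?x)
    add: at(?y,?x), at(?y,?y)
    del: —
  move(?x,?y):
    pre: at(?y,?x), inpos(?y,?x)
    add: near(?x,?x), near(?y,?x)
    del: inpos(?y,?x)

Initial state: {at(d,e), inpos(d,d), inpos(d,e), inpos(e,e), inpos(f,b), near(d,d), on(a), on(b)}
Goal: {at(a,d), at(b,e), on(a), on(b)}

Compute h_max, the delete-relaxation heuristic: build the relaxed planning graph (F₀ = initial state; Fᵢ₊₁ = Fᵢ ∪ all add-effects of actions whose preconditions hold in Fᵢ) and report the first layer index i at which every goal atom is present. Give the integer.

F0 = init (8 atoms)
F1 = F0 ∪ {at(a,a), at(a,d), at(b,b), at(b,d), at(d,d), at(e,d), at(e,e), at(f,d), at(f,f), near(a,a), near(b,b), near(d,e), near(e,e)}  (21 atoms)
F2 = F1 ∪ {at(a,e), at(b,e), at(f,e)}  (24 atoms)
goal ⊆ F2  ⇒  h_max = 2

2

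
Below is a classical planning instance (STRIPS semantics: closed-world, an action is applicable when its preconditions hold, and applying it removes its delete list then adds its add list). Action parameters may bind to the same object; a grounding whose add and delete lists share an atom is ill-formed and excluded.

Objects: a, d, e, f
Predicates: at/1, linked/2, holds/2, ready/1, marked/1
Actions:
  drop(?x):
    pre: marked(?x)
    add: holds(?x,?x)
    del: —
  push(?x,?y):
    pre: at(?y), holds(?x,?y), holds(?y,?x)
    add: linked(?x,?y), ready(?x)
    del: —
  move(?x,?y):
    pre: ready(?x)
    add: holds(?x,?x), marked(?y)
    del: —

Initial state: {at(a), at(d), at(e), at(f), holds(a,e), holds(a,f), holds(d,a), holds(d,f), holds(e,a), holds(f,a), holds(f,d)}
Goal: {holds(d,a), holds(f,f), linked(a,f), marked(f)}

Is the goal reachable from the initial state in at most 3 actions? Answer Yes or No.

Yes

1. push(a,f)  →  {at(a), at(d), at(e), at(f), holds(a,e), holds(a,f), holds(d,a), holds(d,f), holds(e,a), holds(f,a), holds(f,d), linked(a,f), ready(a)}
2. push(f,a)  →  {at(a), at(d), at(e), at(f), holds(a,e), holds(a,f), holds(d,a), holds(d,f), holds(e,a), holds(f,a), holds(f,d), linked(a,f), linked(f,a), ready(a), ready(f)}
3. move(f,f)  →  {at(a), at(d), at(e), at(f), holds(a,e), holds(a,f), holds(d,a), holds(d,f), holds(e,a), holds(f,a), holds(f,d), holds(f,f), linked(a,f), linked(f,a), marked(f), ready(a), ready(f)}
optimal plan length = 3; 3 ≤ 3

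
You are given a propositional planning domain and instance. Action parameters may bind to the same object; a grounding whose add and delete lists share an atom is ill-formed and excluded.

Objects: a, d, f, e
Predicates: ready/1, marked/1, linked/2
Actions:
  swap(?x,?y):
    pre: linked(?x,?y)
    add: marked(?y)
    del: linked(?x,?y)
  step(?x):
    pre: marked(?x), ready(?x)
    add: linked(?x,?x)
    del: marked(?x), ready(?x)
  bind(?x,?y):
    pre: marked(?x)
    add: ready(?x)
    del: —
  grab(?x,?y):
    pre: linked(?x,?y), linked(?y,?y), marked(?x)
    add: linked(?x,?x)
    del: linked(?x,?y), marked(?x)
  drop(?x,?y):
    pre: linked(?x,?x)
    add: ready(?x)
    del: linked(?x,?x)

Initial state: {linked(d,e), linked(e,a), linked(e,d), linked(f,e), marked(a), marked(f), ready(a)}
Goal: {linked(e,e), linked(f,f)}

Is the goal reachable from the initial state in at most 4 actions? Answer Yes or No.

Yes

1. swap(d,e)  →  {linked(e,a), linked(e,d), linked(f,e), marked(a), marked(e), marked(f), ready(a)}
2. step(a)  →  {linked(a,a), linked(e,a), linked(e,d), linked(f,e), marked(e), marked(f)}
3. grab(e,a)  →  {linked(a,a), linked(e,d), linked(e,e), linked(f,e), marked(f)}
4. grab(f,e)  →  {linked(a,a), linked(e,d), linked(e,e), linked(f,f)}
optimal plan length = 4; 4 ≤ 4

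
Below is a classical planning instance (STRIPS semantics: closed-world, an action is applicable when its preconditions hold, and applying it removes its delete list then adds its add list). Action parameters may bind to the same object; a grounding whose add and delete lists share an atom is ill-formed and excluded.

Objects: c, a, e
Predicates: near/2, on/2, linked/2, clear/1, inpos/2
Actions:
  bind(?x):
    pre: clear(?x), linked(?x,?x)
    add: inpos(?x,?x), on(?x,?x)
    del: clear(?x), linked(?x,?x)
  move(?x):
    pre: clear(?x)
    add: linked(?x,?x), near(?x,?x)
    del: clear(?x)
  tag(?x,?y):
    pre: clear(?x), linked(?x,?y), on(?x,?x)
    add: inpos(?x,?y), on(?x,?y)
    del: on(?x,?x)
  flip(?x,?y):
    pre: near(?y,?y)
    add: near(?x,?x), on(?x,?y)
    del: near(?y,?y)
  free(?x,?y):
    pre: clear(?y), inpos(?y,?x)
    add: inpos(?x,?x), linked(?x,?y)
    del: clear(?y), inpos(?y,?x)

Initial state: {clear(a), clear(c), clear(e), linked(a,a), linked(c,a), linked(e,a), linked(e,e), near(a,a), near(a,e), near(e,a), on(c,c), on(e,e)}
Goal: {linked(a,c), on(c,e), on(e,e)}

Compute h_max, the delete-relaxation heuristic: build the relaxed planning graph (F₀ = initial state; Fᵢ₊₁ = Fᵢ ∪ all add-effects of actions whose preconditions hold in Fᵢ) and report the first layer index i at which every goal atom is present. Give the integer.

F0 = init (12 atoms)
F1 = F0 ∪ {inpos(a,a), inpos(c,a), inpos(e,a), inpos(e,e), linked(c,c), near(c,c), near(e,e), on(a,a), on(c,a), on(e,a)}  (22 atoms)
F2 = F1 ∪ {inpos(c,c), linked(a,c), linked(a,e), on(a,c), on(a,e), on(c,e), on(e,c)}  (29 atoms)
goal ⊆ F2  ⇒  h_max = 2

2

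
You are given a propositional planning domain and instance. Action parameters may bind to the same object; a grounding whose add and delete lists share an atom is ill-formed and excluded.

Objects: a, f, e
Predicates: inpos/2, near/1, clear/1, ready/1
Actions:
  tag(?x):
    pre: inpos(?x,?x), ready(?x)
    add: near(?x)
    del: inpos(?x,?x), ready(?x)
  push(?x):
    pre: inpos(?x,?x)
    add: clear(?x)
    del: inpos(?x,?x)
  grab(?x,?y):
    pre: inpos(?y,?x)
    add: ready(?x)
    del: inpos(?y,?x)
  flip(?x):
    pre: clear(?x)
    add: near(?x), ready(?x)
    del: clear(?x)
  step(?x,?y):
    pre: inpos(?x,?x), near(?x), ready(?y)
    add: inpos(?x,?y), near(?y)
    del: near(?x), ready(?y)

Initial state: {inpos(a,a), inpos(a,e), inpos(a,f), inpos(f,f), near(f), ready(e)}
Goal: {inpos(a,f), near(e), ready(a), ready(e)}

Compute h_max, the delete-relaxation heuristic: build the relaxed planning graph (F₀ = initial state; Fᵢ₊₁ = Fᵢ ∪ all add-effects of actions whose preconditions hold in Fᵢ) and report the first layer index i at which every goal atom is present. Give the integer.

F0 = init (6 atoms)
F1 = F0 ∪ {clear(a), clear(f), inpos(f,e), near(e), ready(a), ready(f)}  (12 atoms)
goal ⊆ F1  ⇒  h_max = 1

1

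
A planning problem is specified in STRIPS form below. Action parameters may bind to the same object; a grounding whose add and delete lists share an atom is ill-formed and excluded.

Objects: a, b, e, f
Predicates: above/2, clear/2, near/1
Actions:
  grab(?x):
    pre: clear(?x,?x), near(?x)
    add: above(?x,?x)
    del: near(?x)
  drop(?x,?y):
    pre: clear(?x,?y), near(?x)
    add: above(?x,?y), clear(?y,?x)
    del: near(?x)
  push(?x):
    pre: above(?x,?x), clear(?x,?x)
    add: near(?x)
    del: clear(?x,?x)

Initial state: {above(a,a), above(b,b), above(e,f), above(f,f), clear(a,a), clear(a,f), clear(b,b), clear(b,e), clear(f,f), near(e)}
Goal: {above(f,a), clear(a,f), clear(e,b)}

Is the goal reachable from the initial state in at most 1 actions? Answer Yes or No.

1. push(a)  →  {above(a,a), above(b,b), above(e,f), above(f,f), clear(a,f), clear(b,b), clear(b,e), clear(f,f), near(a), near(e)}
2. drop(a,f)  →  {above(a,a), above(a,f), above(b,b), above(e,f), above(f,f), clear(a,f), clear(b,b), clear(b,e), clear(f,a), clear(f,f), near(e)}
3. push(b)  →  {above(a,a), above(a,f), above(b,b), above(e,f), above(f,f), clear(a,f), clear(b,e), clear(f,a), clear(f,f), near(b), near(e)}
4. drop(b,e)  →  {above(a,a), above(a,f), above(b,b), above(b,e), above(e,f), above(f,f), clear(a,f), clear(b,e), clear(e,b), clear(f,a), clear(f,f), near(e)}
5. push(f)  →  {above(a,a), above(a,f), above(b,b), above(b,e), above(e,f), above(f,f), clear(a,f), clear(b,e), clear(e,b), clear(f,a), near(e), near(f)}
6. drop(f,a)  →  {above(a,a), above(a,f), above(b,b), above(b,e), above(e,f), above(f,a), above(f,f), clear(a,f), clear(b,e), clear(e,b), clear(f,a), near(e)}
optimal plan length = 6; 6 > 1

No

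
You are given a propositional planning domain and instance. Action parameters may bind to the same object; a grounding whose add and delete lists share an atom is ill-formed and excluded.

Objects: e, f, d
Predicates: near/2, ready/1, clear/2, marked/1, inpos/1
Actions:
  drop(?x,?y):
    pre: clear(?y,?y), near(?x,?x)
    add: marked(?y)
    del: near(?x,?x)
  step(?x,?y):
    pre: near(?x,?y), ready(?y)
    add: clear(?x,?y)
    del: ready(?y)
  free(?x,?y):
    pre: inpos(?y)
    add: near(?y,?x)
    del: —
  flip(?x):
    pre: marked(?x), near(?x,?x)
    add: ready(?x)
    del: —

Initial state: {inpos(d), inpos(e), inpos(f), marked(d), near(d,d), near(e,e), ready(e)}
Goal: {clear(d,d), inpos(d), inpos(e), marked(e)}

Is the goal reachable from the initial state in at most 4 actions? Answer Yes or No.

1. step(e,e)  →  {clear(e,e), inpos(d), inpos(e), inpos(f), marked(d), near(d,d), near(e,e)}
2. drop(e,e)  →  {clear(e,e), inpos(d), inpos(e), inpos(f), marked(d), marked(e), near(d,d)}
3. flip(d)  →  {clear(e,e), inpos(d), inpos(e), inpos(f), marked(d), marked(e), near(d,d), ready(d)}
4. step(d,d)  →  {clear(d,d), clear(e,e), inpos(d), inpos(e), inpos(f), marked(d), marked(e), near(d,d)}
optimal plan length = 4; 4 ≤ 4

Yes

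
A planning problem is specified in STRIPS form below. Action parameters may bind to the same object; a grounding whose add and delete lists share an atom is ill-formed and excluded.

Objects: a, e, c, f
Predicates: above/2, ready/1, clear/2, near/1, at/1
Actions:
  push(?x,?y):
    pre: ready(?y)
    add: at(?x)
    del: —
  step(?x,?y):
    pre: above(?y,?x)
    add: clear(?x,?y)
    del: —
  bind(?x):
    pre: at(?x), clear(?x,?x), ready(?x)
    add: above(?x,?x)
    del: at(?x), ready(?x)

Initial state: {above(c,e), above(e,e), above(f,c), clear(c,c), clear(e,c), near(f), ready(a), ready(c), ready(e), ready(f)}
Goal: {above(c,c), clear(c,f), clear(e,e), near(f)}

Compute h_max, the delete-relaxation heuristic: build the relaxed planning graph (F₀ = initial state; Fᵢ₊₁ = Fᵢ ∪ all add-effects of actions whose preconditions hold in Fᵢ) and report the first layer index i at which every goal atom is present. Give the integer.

2

F0 = init (10 atoms)
F1 = F0 ∪ {at(a), at(c), at(e), at(f), clear(c,f), clear(e,e)}  (16 atoms)
F2 = F1 ∪ {above(c,c)}  (17 atoms)
goal ⊆ F2  ⇒  h_max = 2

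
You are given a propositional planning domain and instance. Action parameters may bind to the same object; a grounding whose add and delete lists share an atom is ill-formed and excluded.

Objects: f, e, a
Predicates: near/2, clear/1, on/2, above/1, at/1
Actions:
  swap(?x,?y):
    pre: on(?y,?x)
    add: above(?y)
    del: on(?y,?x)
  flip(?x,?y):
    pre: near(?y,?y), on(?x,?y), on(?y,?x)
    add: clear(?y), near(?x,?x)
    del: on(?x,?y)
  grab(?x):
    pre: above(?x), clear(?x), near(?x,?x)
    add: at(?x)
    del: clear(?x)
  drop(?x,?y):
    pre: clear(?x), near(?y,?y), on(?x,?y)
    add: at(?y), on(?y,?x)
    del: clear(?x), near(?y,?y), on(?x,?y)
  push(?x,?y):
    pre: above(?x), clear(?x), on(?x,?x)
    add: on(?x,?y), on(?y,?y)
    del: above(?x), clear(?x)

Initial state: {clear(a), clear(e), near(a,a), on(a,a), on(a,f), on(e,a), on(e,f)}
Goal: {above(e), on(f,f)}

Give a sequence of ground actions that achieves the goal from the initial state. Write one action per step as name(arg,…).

swap(f,e); swap(f,a); push(a,f)

1. swap(f,e)  →  {above(e), clear(a), clear(e), near(a,a), on(a,a), on(a,f), on(e,a)}
2. swap(f,a)  →  {above(a), above(e), clear(a), clear(e), near(a,a), on(a,a), on(e,a)}
3. push(a,f)  →  {above(e), clear(e), near(a,a), on(a,a), on(a,f), on(e,a), on(f,f)}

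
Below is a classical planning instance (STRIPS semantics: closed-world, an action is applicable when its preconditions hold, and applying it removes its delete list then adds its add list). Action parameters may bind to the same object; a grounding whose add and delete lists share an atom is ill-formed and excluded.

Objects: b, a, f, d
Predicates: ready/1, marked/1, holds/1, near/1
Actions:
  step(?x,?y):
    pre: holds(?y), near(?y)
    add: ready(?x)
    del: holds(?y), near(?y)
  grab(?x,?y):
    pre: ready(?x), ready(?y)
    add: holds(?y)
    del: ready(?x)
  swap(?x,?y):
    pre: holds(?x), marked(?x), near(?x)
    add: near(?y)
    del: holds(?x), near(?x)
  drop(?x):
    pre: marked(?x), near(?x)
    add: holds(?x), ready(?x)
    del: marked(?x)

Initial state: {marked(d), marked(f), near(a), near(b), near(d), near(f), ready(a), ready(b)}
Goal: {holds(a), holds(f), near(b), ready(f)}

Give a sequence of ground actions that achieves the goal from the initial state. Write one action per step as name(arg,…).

1. grab(b,a)  →  {holds(a), marked(d), marked(f), near(a), near(b), near(d), near(f), ready(a)}
2. drop(f)  →  {holds(a), holds(f), marked(d), near(a), near(b), near(d), near(f), ready(a), ready(f)}

grab(b,a); drop(f)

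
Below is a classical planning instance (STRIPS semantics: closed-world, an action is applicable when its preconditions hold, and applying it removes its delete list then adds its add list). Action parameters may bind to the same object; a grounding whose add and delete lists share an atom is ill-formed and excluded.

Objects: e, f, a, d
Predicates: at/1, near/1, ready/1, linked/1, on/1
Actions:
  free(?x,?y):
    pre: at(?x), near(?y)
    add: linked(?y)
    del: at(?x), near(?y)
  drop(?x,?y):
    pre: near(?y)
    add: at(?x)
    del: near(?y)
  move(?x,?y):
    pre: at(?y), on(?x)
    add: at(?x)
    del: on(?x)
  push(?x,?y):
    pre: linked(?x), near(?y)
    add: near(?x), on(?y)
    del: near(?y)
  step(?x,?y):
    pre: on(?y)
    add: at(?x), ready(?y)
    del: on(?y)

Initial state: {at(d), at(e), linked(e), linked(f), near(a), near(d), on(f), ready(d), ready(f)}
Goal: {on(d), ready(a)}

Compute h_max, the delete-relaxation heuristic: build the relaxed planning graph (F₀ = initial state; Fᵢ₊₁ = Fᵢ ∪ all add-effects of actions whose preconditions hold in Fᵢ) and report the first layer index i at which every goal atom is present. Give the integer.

2

F0 = init (9 atoms)
F1 = F0 ∪ {at(a), at(f), linked(a), linked(d), near(e), near(f), on(a), on(d)}  (17 atoms)
F2 = F1 ∪ {on(e), ready(a)}  (19 atoms)
goal ⊆ F2  ⇒  h_max = 2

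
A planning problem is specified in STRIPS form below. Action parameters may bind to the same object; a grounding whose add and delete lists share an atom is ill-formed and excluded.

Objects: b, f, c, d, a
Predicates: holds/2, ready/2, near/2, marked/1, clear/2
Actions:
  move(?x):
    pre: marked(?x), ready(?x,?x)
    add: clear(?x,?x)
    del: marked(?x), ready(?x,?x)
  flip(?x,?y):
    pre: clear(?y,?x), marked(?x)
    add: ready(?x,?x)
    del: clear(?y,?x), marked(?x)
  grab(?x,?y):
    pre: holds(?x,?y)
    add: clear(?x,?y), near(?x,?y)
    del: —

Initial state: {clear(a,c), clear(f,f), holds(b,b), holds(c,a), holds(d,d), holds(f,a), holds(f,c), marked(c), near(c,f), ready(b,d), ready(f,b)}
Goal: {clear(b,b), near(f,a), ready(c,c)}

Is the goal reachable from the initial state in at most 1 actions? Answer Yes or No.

1. flip(c,a)  →  {clear(f,f), holds(b,b), holds(c,a), holds(d,d), holds(f,a), holds(f,c), near(c,f), ready(b,d), ready(c,c), ready(f,b)}
2. grab(b,b)  →  {clear(b,b), clear(f,f), holds(b,b), holds(c,a), holds(d,d), holds(f,a), holds(f,c), near(b,b), near(c,f), ready(b,d), ready(c,c), ready(f,b)}
3. grab(f,a)  →  {clear(b,b), clear(f,a), clear(f,f), holds(b,b), holds(c,a), holds(d,d), holds(f,a), holds(f,c), near(b,b), near(c,f), near(f,a), ready(b,d), ready(c,c), ready(f,b)}
optimal plan length = 3; 3 > 1

No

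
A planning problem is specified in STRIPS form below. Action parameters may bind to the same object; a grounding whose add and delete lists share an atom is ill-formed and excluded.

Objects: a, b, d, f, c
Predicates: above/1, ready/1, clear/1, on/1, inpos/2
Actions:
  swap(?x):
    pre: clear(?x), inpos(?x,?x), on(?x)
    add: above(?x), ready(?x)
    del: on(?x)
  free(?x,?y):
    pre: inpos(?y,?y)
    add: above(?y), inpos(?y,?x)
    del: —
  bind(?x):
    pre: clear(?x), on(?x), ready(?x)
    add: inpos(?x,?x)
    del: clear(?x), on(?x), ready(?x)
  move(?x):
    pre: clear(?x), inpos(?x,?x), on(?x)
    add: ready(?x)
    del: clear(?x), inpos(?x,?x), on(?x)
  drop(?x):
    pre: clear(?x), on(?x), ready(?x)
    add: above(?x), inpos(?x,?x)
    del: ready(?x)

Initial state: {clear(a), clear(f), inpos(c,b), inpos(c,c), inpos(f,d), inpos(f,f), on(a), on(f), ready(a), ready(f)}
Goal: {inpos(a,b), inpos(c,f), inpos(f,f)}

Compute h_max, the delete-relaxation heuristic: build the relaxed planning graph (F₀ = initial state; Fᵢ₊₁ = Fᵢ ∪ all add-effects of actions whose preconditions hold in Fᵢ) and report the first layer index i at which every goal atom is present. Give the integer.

2

F0 = init (10 atoms)
F1 = F0 ∪ {above(a), above(c), above(f), inpos(a,a), inpos(c,a), inpos(c,d), inpos(c,f), inpos(f,a), inpos(f,b), inpos(f,c)}  (20 atoms)
F2 = F1 ∪ {inpos(a,b), inpos(a,c), inpos(a,d), inpos(a,f)}  (24 atoms)
goal ⊆ F2  ⇒  h_max = 2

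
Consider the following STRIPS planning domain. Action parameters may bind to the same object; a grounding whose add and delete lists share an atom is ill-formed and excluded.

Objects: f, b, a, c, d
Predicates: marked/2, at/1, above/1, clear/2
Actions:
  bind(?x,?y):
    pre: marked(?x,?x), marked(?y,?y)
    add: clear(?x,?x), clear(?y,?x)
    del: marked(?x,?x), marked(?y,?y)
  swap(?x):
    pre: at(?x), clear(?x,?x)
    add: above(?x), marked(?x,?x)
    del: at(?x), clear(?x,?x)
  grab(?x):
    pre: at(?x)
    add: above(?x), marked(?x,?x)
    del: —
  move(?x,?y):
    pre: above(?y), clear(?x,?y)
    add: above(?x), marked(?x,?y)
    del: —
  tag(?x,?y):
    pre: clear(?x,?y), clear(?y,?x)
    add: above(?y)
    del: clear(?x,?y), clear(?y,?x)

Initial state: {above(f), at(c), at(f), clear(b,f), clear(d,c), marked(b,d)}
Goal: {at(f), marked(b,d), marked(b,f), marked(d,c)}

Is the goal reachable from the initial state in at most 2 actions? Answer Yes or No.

No

1. grab(c)  →  {above(c), above(f), at(c), at(f), clear(b,f), clear(d,c), marked(b,d), marked(c,c)}
2. move(b,f)  →  {above(b), above(c), above(f), at(c), at(f), clear(b,f), clear(d,c), marked(b,d), marked(b,f), marked(c,c)}
3. move(d,c)  →  {above(b), above(c), above(d), above(f), at(c), at(f), clear(b,f), clear(d,c), marked(b,d), marked(b,f), marked(c,c), marked(d,c)}
optimal plan length = 3; 3 > 2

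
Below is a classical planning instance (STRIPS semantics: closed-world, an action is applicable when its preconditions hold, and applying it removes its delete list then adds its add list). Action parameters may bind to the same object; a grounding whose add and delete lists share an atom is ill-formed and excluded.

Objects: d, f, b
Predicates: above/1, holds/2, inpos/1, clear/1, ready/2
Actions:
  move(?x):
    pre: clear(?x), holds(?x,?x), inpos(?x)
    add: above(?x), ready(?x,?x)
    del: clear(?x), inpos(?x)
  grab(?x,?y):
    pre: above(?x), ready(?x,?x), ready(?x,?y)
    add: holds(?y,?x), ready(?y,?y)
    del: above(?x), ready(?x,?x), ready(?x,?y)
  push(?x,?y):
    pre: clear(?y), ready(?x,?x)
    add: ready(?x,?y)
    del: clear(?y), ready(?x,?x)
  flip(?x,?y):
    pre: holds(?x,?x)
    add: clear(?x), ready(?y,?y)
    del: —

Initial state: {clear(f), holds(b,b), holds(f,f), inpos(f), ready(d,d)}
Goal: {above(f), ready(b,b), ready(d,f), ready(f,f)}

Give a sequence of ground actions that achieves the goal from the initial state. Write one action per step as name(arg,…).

move(f); flip(f,b); push(d,f)

1. move(f)  →  {above(f), holds(b,b), holds(f,f), ready(d,d), ready(f,f)}
2. flip(f,b)  →  {above(f), clear(f), holds(b,b), holds(f,f), ready(b,b), ready(d,d), ready(f,f)}
3. push(d,f)  →  {above(f), holds(b,b), holds(f,f), ready(b,b), ready(d,f), ready(f,f)}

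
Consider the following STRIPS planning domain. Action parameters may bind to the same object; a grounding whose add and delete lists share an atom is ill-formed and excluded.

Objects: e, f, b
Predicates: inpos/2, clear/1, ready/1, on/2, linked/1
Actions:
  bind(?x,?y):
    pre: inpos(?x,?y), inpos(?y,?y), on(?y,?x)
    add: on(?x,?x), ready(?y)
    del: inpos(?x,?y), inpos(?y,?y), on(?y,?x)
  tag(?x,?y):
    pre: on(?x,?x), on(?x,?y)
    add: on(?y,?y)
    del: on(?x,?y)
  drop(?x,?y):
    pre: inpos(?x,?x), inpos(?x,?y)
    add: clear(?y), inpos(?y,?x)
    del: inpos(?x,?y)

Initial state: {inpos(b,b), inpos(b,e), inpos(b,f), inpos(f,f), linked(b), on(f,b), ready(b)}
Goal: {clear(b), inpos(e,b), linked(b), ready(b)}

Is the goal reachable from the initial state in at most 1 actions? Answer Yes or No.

No

1. drop(b,e)  →  {clear(e), inpos(b,b), inpos(b,f), inpos(e,b), inpos(f,f), linked(b), on(f,b), ready(b)}
2. drop(b,f)  →  {clear(e), clear(f), inpos(b,b), inpos(e,b), inpos(f,b), inpos(f,f), linked(b), on(f,b), ready(b)}
3. drop(f,b)  →  {clear(b), clear(e), clear(f), inpos(b,b), inpos(b,f), inpos(e,b), inpos(f,f), linked(b), on(f,b), ready(b)}
optimal plan length = 3; 3 > 1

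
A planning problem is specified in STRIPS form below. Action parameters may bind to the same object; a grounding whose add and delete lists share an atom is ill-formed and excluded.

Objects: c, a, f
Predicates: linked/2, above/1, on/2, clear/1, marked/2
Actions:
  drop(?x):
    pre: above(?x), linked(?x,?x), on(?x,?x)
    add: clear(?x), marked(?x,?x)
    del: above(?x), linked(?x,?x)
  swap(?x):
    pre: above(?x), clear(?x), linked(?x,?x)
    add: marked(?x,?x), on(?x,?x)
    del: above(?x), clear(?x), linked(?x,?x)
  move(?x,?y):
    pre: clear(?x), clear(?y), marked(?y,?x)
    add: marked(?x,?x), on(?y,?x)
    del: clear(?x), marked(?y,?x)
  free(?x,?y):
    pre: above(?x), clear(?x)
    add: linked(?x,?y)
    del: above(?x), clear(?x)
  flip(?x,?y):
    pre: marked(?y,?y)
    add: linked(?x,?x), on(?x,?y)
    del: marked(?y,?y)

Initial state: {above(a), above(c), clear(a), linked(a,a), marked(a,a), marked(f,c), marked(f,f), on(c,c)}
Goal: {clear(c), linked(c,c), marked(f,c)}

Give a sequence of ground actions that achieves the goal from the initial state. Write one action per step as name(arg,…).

1. flip(c,a)  →  {above(a), above(c), clear(a), linked(a,a), linked(c,c), marked(f,c), marked(f,f), on(c,a), on(c,c)}
2. drop(c)  →  {above(a), clear(a), clear(c), linked(a,a), marked(c,c), marked(f,c), marked(f,f), on(c,a), on(c,c)}
3. flip(c,c)  →  {above(a), clear(a), clear(c), linked(a,a), linked(c,c), marked(f,c), marked(f,f), on(c,a), on(c,c)}

flip(c,a); drop(c); flip(c,c)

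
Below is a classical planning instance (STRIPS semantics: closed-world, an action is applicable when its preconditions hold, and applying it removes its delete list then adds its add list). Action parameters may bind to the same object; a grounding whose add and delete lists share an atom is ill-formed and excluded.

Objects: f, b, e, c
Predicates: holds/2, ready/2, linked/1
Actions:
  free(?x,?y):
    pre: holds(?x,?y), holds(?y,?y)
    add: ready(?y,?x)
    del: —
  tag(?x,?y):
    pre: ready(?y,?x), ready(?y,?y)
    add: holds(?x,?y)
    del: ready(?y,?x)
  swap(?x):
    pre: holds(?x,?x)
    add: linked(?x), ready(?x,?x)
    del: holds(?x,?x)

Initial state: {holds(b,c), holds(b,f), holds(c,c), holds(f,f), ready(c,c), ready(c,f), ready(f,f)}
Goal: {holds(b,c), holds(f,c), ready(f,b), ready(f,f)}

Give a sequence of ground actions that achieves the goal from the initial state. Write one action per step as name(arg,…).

free(b,f); tag(f,c)

1. free(b,f)  →  {holds(b,c), holds(b,f), holds(c,c), holds(f,f), ready(c,c), ready(c,f), ready(f,b), ready(f,f)}
2. tag(f,c)  →  {holds(b,c), holds(b,f), holds(c,c), holds(f,c), holds(f,f), ready(c,c), ready(f,b), ready(f,f)}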